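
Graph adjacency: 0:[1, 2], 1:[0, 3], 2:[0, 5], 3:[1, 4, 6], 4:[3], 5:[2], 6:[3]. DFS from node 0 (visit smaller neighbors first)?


DFS stack-based: start with [0]
Visit order: [0, 1, 3, 4, 6, 2, 5]


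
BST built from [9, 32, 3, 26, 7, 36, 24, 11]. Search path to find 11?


BST root = 9
Search for 11: compare at each node
Path: [9, 32, 26, 24, 11]


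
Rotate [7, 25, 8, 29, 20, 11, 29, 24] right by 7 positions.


Right rotate by 7: [25, 8, 29, 20, 11, 29, 24, 7]


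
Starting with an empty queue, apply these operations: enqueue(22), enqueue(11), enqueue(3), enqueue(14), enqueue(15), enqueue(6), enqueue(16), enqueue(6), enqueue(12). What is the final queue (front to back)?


enqueue(22) -> [22]
enqueue(11) -> [22, 11]
enqueue(3) -> [22, 11, 3]
enqueue(14) -> [22, 11, 3, 14]
enqueue(15) -> [22, 11, 3, 14, 15]
enqueue(6) -> [22, 11, 3, 14, 15, 6]
enqueue(16) -> [22, 11, 3, 14, 15, 6, 16]
enqueue(6) -> [22, 11, 3, 14, 15, 6, 16, 6]
enqueue(12) -> [22, 11, 3, 14, 15, 6, 16, 6, 12]
Final queue (front to back): [22, 11, 3, 14, 15, 6, 16, 6, 12]


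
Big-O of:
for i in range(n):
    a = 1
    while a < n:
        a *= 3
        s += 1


Per nesting level: O(n) * O(log n) = O(n log n)
Complexity: O(n log n)


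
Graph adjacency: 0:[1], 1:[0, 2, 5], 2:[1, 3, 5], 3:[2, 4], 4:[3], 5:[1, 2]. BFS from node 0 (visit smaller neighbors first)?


BFS queue: start with [0]
Visit order: [0, 1, 2, 5, 3, 4]


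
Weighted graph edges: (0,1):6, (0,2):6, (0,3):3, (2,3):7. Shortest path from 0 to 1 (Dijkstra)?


Dijkstra from 0:
Distances: {0: 0, 1: 6, 2: 6, 3: 3}
Shortest distance to 1 = 6, path = [0, 1]


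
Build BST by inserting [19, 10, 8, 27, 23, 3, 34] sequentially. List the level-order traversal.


Root = 19; build tree by BST insertion.
Level-Order traversal: [19, 10, 27, 8, 23, 34, 3]


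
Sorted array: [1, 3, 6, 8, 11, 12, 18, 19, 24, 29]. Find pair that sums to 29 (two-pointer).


Two pointers: lo=0, hi=9
Found pair: (11, 18) summing to 29


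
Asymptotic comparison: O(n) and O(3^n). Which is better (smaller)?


linear grows slower than exponential (base 3)
O(n) is asymptotically smaller; O(3^n) grows faster


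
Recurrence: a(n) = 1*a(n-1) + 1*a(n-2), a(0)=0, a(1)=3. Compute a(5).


Build bottom-up:
...a(3)=6, a(4)=9, a(5)=1*9+1*6=15


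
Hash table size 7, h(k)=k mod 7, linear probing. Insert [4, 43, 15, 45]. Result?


Insertions: 4->slot 4; 43->slot 1; 15->slot 2; 45->slot 3
Table: [None, 43, 15, 45, 4, None, None]


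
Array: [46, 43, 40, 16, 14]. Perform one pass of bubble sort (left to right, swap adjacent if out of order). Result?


After one pass: [43, 40, 16, 14, 46]


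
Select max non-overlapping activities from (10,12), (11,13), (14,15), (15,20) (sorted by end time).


Greedy: pick earliest-ending, then skip overlaps.
Selected (3 activities): [(10, 12), (14, 15), (15, 20)]


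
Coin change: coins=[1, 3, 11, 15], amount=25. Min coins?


dp[0]=0; dp[i]=1+min(dp[i-c] for c in coins)
...dp[20]=4, dp[21]=3, dp[22]=2, dp[23]=3, dp[24]=4, dp[25]=3
Minimum coins for 25 = 3


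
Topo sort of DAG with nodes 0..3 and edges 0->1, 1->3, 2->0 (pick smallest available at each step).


Kahn's algorithm, process smallest node first
Order: [2, 0, 1, 3]


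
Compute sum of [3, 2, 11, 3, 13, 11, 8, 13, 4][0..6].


Prefix sums: [0, 3, 5, 16, 19, 32, 43, 51, 64, 68]
Sum[0..6] = prefix[7] - prefix[0] = 51 - 0 = 51


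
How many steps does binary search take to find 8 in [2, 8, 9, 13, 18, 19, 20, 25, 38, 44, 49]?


Search for 8:
[0,10] mid=5 arr[5]=19
[0,4] mid=2 arr[2]=9
[0,1] mid=0 arr[0]=2
[1,1] mid=1 arr[1]=8
Total: 4 comparisons


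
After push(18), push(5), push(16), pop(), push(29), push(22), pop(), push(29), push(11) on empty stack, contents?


push(18) -> [18]
push(5) -> [18, 5]
push(16) -> [18, 5, 16]
pop() returns 16 -> [18, 5]
push(29) -> [18, 5, 29]
push(22) -> [18, 5, 29, 22]
pop() returns 22 -> [18, 5, 29]
push(29) -> [18, 5, 29, 29]
push(11) -> [18, 5, 29, 29, 11]
Final stack (bottom to top): [18, 5, 29, 29, 11]


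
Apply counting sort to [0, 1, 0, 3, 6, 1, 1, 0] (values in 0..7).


Count array: [3, 3, 0, 1, 0, 0, 1, 0]
Reconstruct: [0, 0, 0, 1, 1, 1, 3, 6]


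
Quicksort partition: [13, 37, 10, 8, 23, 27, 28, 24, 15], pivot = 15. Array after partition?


Elements <= 15 go left of pivot.
Result: [13, 10, 8, 15, 23, 27, 28, 24, 37], pivot at index 3


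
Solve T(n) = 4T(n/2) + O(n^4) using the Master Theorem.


a=4, b=2, c=4. log_2(4)=2 < c=4. Case 3: O(n^c) = O(n^4)
Complexity: O(n^4)


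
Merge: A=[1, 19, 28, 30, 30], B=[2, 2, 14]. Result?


Compare heads, take smaller each step.
Merged: [1, 2, 2, 14, 19, 28, 30, 30]


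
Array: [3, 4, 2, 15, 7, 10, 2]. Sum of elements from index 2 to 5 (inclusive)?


Prefix sums: [0, 3, 7, 9, 24, 31, 41, 43]
Sum[2..5] = prefix[6] - prefix[2] = 41 - 7 = 34


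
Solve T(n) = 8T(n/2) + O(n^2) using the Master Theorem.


a=8, b=2, c=2. log_2(8)=3 > c=2. Case 1: O(n^log_b(a)) = O(n^3)
Complexity: O(n^3)


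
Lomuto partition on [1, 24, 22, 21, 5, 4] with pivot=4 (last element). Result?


Elements <= 4 go left of pivot.
Result: [1, 4, 22, 21, 5, 24], pivot at index 1


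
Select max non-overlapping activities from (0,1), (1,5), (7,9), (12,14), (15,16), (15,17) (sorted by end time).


Greedy: pick earliest-ending, then skip overlaps.
Selected (5 activities): [(0, 1), (1, 5), (7, 9), (12, 14), (15, 16)]


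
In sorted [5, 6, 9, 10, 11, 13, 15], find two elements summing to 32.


Two pointers: lo=0, hi=6
No pair sums to 32


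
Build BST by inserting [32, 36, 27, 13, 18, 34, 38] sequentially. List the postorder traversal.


Root = 32; build tree by BST insertion.
Postorder traversal: [18, 13, 27, 34, 38, 36, 32]


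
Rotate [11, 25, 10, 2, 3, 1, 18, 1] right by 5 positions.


Right rotate by 5: [2, 3, 1, 18, 1, 11, 25, 10]


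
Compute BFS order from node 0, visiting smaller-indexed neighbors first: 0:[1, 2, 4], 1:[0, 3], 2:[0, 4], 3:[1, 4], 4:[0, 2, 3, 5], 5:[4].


BFS queue: start with [0]
Visit order: [0, 1, 2, 4, 3, 5]


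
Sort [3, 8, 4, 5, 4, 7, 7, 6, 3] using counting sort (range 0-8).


Count array: [0, 0, 0, 2, 2, 1, 1, 2, 1]
Reconstruct: [3, 3, 4, 4, 5, 6, 7, 7, 8]


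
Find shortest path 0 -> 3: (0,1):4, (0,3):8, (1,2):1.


Dijkstra from 0:
Distances: {0: 0, 1: 4, 2: 5, 3: 8}
Shortest distance to 3 = 8, path = [0, 3]


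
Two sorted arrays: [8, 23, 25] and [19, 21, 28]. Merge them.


Compare heads, take smaller each step.
Merged: [8, 19, 21, 23, 25, 28]


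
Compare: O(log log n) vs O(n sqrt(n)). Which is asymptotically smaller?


double-logarithmic grows slower than n^1.5
O(log log n) is asymptotically smaller; O(n sqrt(n)) grows faster


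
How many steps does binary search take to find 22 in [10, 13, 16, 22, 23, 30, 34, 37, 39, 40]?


Search for 22:
[0,9] mid=4 arr[4]=23
[0,3] mid=1 arr[1]=13
[2,3] mid=2 arr[2]=16
[3,3] mid=3 arr[3]=22
Total: 4 comparisons


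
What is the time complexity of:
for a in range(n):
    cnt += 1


Per nesting level: O(n) = O(n)
Complexity: O(n)


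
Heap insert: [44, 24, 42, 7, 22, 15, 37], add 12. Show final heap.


Append 12: [44, 24, 42, 7, 22, 15, 37, 12]
Bubble up: swap idx 7(12) with idx 3(7)
Result: [44, 24, 42, 12, 22, 15, 37, 7]


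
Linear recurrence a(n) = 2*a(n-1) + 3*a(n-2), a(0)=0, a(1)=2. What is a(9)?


Build bottom-up:
...a(7)=1094, a(8)=3280, a(9)=2*3280+3*1094=9842


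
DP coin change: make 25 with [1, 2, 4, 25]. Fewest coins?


dp[0]=0; dp[i]=1+min(dp[i-c] for c in coins)
...dp[20]=5, dp[21]=6, dp[22]=6, dp[23]=7, dp[24]=6, dp[25]=1
Minimum coins for 25 = 1


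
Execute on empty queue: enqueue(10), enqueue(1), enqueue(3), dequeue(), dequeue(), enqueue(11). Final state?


enqueue(10) -> [10]
enqueue(1) -> [10, 1]
enqueue(3) -> [10, 1, 3]
dequeue() returns 10 -> [1, 3]
dequeue() returns 1 -> [3]
enqueue(11) -> [3, 11]
Final queue (front to back): [3, 11]


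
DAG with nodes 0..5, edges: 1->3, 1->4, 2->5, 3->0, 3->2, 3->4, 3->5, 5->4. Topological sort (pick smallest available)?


Kahn's algorithm, process smallest node first
Order: [1, 3, 0, 2, 5, 4]


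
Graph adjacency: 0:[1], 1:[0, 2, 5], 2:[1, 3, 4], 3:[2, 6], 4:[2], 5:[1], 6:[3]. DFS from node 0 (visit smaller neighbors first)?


DFS stack-based: start with [0]
Visit order: [0, 1, 2, 3, 6, 4, 5]


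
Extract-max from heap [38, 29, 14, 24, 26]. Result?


Max = 38
Replace root with last, heapify down
Resulting heap: [29, 26, 14, 24]


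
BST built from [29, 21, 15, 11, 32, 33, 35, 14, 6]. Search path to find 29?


BST root = 29
Search for 29: compare at each node
Path: [29]


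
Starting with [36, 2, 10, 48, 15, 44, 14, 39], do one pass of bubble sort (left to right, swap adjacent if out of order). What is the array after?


After one pass: [2, 10, 36, 15, 44, 14, 39, 48]


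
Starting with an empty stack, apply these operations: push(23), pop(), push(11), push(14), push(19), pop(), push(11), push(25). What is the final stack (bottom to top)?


push(23) -> [23]
pop() returns 23 -> []
push(11) -> [11]
push(14) -> [11, 14]
push(19) -> [11, 14, 19]
pop() returns 19 -> [11, 14]
push(11) -> [11, 14, 11]
push(25) -> [11, 14, 11, 25]
Final stack (bottom to top): [11, 14, 11, 25]


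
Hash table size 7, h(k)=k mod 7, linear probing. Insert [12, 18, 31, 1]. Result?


Insertions: 12->slot 5; 18->slot 4; 31->slot 3; 1->slot 1
Table: [None, 1, None, 31, 18, 12, None]


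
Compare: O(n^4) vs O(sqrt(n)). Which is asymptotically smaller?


sublinear grows slower than quartic
O(sqrt(n)) is asymptotically smaller; O(n^4) grows faster


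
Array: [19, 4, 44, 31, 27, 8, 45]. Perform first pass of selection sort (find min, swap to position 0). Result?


After one pass: [4, 19, 44, 31, 27, 8, 45]


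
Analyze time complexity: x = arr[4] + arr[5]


Analysis: constant-time operation, no loop
Complexity: O(1)


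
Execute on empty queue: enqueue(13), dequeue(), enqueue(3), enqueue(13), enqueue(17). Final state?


enqueue(13) -> [13]
dequeue() returns 13 -> []
enqueue(3) -> [3]
enqueue(13) -> [3, 13]
enqueue(17) -> [3, 13, 17]
Final queue (front to back): [3, 13, 17]


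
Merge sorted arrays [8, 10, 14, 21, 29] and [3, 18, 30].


Compare heads, take smaller each step.
Merged: [3, 8, 10, 14, 18, 21, 29, 30]


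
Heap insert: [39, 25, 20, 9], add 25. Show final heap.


Append 25: [39, 25, 20, 9, 25]
Bubble up: no swaps needed
Result: [39, 25, 20, 9, 25]


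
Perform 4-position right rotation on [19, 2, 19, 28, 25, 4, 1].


Right rotate by 4: [28, 25, 4, 1, 19, 2, 19]


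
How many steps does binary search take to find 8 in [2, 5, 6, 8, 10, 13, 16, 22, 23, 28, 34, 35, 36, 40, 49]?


Search for 8:
[0,14] mid=7 arr[7]=22
[0,6] mid=3 arr[3]=8
Total: 2 comparisons


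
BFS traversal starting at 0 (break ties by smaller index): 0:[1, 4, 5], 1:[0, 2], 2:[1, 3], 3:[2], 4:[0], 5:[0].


BFS queue: start with [0]
Visit order: [0, 1, 4, 5, 2, 3]


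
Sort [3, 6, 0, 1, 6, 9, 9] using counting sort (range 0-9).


Count array: [1, 1, 0, 1, 0, 0, 2, 0, 0, 2]
Reconstruct: [0, 1, 3, 6, 6, 9, 9]


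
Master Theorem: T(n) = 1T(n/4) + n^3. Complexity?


a=1, b=4, c=3. log_4(1)=0 < c=3. Case 3: O(n^c) = O(n^3)
Complexity: O(n^3)


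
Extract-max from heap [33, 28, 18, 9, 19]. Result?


Max = 33
Replace root with last, heapify down
Resulting heap: [28, 19, 18, 9]


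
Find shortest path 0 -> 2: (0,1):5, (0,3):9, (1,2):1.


Dijkstra from 0:
Distances: {0: 0, 1: 5, 2: 6, 3: 9}
Shortest distance to 2 = 6, path = [0, 1, 2]


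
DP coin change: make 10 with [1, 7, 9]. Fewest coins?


dp[0]=0; dp[i]=1+min(dp[i-c] for c in coins)
...dp[5]=5, dp[6]=6, dp[7]=1, dp[8]=2, dp[9]=1, dp[10]=2
Minimum coins for 10 = 2


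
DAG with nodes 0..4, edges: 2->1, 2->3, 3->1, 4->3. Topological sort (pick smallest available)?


Kahn's algorithm, process smallest node first
Order: [0, 2, 4, 3, 1]


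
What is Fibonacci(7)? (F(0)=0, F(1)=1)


F(n)=F(n-1)+F(n-2)
...F(5)=5, F(6)=8, F(7)=13


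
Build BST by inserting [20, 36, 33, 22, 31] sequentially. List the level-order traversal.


Root = 20; build tree by BST insertion.
Level-Order traversal: [20, 36, 33, 22, 31]


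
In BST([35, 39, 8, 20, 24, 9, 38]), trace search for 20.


BST root = 35
Search for 20: compare at each node
Path: [35, 8, 20]


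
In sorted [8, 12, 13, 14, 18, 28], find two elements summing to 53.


Two pointers: lo=0, hi=5
No pair sums to 53


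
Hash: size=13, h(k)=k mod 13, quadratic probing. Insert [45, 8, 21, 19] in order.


Insertions: 45->slot 6; 8->slot 8; 21->slot 9; 19->slot 7
Table: [None, None, None, None, None, None, 45, 19, 8, 21, None, None, None]


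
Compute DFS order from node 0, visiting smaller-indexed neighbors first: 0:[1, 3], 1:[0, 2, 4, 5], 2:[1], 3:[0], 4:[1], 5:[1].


DFS stack-based: start with [0]
Visit order: [0, 1, 2, 4, 5, 3]


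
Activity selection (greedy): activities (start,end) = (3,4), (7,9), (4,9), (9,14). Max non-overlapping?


Greedy: pick earliest-ending, then skip overlaps.
Selected (3 activities): [(3, 4), (7, 9), (9, 14)]


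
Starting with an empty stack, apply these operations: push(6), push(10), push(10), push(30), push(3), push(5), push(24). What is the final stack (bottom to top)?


push(6) -> [6]
push(10) -> [6, 10]
push(10) -> [6, 10, 10]
push(30) -> [6, 10, 10, 30]
push(3) -> [6, 10, 10, 30, 3]
push(5) -> [6, 10, 10, 30, 3, 5]
push(24) -> [6, 10, 10, 30, 3, 5, 24]
Final stack (bottom to top): [6, 10, 10, 30, 3, 5, 24]


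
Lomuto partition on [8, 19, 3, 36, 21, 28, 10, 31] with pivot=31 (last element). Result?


Elements <= 31 go left of pivot.
Result: [8, 19, 3, 21, 28, 10, 31, 36], pivot at index 6


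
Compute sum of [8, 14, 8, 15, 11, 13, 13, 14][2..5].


Prefix sums: [0, 8, 22, 30, 45, 56, 69, 82, 96]
Sum[2..5] = prefix[6] - prefix[2] = 69 - 22 = 47


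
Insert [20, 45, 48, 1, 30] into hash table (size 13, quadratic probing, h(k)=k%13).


Insertions: 20->slot 7; 45->slot 6; 48->slot 9; 1->slot 1; 30->slot 4
Table: [None, 1, None, None, 30, None, 45, 20, None, 48, None, None, None]


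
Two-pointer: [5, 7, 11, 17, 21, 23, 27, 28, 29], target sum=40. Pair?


Two pointers: lo=0, hi=8
Found pair: (11, 29) summing to 40


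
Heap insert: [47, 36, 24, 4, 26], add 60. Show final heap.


Append 60: [47, 36, 24, 4, 26, 60]
Bubble up: swap idx 5(60) with idx 2(24); swap idx 2(60) with idx 0(47)
Result: [60, 36, 47, 4, 26, 24]


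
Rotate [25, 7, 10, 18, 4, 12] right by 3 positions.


Right rotate by 3: [18, 4, 12, 25, 7, 10]


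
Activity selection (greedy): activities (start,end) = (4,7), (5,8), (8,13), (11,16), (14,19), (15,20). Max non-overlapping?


Greedy: pick earliest-ending, then skip overlaps.
Selected (3 activities): [(4, 7), (8, 13), (14, 19)]


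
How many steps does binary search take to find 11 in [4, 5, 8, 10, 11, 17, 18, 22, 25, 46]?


Search for 11:
[0,9] mid=4 arr[4]=11
Total: 1 comparisons


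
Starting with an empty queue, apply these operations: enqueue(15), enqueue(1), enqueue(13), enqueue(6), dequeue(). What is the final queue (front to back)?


enqueue(15) -> [15]
enqueue(1) -> [15, 1]
enqueue(13) -> [15, 1, 13]
enqueue(6) -> [15, 1, 13, 6]
dequeue() returns 15 -> [1, 13, 6]
Final queue (front to back): [1, 13, 6]


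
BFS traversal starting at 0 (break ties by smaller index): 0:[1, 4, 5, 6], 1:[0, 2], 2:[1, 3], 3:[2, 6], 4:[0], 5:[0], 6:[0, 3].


BFS queue: start with [0]
Visit order: [0, 1, 4, 5, 6, 2, 3]


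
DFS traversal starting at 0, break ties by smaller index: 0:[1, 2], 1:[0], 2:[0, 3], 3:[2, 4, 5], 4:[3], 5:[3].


DFS stack-based: start with [0]
Visit order: [0, 1, 2, 3, 4, 5]


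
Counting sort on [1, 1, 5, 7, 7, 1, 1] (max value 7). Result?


Count array: [0, 4, 0, 0, 0, 1, 0, 2]
Reconstruct: [1, 1, 1, 1, 5, 7, 7]


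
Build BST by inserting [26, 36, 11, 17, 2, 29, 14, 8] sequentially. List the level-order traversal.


Root = 26; build tree by BST insertion.
Level-Order traversal: [26, 11, 36, 2, 17, 29, 8, 14]


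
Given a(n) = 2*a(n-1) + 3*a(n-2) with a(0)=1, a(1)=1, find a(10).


Build bottom-up:
...a(8)=3281, a(9)=9841, a(10)=2*9841+3*3281=29525


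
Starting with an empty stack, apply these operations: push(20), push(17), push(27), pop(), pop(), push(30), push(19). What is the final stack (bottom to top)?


push(20) -> [20]
push(17) -> [20, 17]
push(27) -> [20, 17, 27]
pop() returns 27 -> [20, 17]
pop() returns 17 -> [20]
push(30) -> [20, 30]
push(19) -> [20, 30, 19]
Final stack (bottom to top): [20, 30, 19]


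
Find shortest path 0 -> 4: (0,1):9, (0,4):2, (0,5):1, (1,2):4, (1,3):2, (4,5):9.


Dijkstra from 0:
Distances: {0: 0, 1: 9, 2: 13, 3: 11, 4: 2, 5: 1}
Shortest distance to 4 = 2, path = [0, 4]


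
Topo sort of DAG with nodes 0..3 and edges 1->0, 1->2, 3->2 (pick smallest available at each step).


Kahn's algorithm, process smallest node first
Order: [1, 0, 3, 2]


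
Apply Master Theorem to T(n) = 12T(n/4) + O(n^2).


a=12, b=4, c=2. log_4(12)=1.792 < c=2. Case 3: O(n^c) = O(n^2)
Complexity: O(n^2)


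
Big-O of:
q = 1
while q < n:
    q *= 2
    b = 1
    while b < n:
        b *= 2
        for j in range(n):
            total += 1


Per nesting level: O(log n) * O(log n) * O(n) = O(n (log n)^2)
Complexity: O(n (log n)^2)


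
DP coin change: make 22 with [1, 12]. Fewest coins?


dp[0]=0; dp[i]=1+min(dp[i-c] for c in coins)
...dp[17]=6, dp[18]=7, dp[19]=8, dp[20]=9, dp[21]=10, dp[22]=11
Minimum coins for 22 = 11


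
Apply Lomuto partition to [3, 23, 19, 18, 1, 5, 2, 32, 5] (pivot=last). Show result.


Elements <= 5 go left of pivot.
Result: [3, 1, 5, 2, 5, 19, 18, 32, 23], pivot at index 4


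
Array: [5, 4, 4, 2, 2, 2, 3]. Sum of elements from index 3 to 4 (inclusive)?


Prefix sums: [0, 5, 9, 13, 15, 17, 19, 22]
Sum[3..4] = prefix[5] - prefix[3] = 17 - 13 = 4


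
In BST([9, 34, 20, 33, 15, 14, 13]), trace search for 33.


BST root = 9
Search for 33: compare at each node
Path: [9, 34, 20, 33]


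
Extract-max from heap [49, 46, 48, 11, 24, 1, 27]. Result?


Max = 49
Replace root with last, heapify down
Resulting heap: [48, 46, 27, 11, 24, 1]


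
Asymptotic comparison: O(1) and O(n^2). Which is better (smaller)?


constant grows slower than quadratic
O(1) is asymptotically smaller; O(n^2) grows faster


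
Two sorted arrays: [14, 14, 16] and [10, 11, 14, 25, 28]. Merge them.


Compare heads, take smaller each step.
Merged: [10, 11, 14, 14, 14, 16, 25, 28]


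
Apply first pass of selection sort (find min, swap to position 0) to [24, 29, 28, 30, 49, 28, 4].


After one pass: [4, 29, 28, 30, 49, 28, 24]


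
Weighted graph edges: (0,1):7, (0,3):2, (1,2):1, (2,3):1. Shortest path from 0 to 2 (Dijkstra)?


Dijkstra from 0:
Distances: {0: 0, 1: 4, 2: 3, 3: 2}
Shortest distance to 2 = 3, path = [0, 3, 2]


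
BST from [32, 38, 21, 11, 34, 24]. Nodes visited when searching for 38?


BST root = 32
Search for 38: compare at each node
Path: [32, 38]


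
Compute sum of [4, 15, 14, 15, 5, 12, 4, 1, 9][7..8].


Prefix sums: [0, 4, 19, 33, 48, 53, 65, 69, 70, 79]
Sum[7..8] = prefix[9] - prefix[7] = 79 - 69 = 10


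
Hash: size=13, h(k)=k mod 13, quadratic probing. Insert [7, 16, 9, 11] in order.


Insertions: 7->slot 7; 16->slot 3; 9->slot 9; 11->slot 11
Table: [None, None, None, 16, None, None, None, 7, None, 9, None, 11, None]


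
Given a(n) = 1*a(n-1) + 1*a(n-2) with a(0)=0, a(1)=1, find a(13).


Build bottom-up:
...a(11)=89, a(12)=144, a(13)=1*144+1*89=233


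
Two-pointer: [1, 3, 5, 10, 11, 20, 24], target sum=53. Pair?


Two pointers: lo=0, hi=6
No pair sums to 53


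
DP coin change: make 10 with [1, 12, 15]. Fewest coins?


dp[0]=0; dp[i]=1+min(dp[i-c] for c in coins)
...dp[5]=5, dp[6]=6, dp[7]=7, dp[8]=8, dp[9]=9, dp[10]=10
Minimum coins for 10 = 10


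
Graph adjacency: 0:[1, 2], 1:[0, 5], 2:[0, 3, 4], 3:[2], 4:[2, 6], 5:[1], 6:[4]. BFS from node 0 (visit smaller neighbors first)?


BFS queue: start with [0]
Visit order: [0, 1, 2, 5, 3, 4, 6]


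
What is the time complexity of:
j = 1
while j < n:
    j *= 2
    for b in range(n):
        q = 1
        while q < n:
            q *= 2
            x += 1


Per nesting level: O(log n) * O(n) * O(log n) = O(n (log n)^2)
Complexity: O(n (log n)^2)


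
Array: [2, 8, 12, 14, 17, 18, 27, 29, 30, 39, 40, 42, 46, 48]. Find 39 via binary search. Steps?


Search for 39:
[0,13] mid=6 arr[6]=27
[7,13] mid=10 arr[10]=40
[7,9] mid=8 arr[8]=30
[9,9] mid=9 arr[9]=39
Total: 4 comparisons


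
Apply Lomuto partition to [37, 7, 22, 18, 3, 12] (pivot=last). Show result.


Elements <= 12 go left of pivot.
Result: [7, 3, 12, 18, 37, 22], pivot at index 2


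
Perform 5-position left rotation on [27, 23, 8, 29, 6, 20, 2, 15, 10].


Left rotate by 5: [20, 2, 15, 10, 27, 23, 8, 29, 6]


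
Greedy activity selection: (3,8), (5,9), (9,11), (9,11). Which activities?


Greedy: pick earliest-ending, then skip overlaps.
Selected (2 activities): [(3, 8), (9, 11)]


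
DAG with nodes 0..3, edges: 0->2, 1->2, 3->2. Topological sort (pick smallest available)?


Kahn's algorithm, process smallest node first
Order: [0, 1, 3, 2]


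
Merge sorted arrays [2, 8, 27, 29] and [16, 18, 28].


Compare heads, take smaller each step.
Merged: [2, 8, 16, 18, 27, 28, 29]


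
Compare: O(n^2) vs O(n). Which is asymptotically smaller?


linear grows slower than quadratic
O(n) is asymptotically smaller; O(n^2) grows faster


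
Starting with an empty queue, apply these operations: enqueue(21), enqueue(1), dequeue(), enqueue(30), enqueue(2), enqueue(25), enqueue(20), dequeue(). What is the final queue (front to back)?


enqueue(21) -> [21]
enqueue(1) -> [21, 1]
dequeue() returns 21 -> [1]
enqueue(30) -> [1, 30]
enqueue(2) -> [1, 30, 2]
enqueue(25) -> [1, 30, 2, 25]
enqueue(20) -> [1, 30, 2, 25, 20]
dequeue() returns 1 -> [30, 2, 25, 20]
Final queue (front to back): [30, 2, 25, 20]


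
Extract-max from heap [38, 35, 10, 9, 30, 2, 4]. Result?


Max = 38
Replace root with last, heapify down
Resulting heap: [35, 30, 10, 9, 4, 2]


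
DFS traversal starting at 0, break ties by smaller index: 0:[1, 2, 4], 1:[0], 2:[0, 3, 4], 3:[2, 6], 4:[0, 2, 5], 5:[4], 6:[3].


DFS stack-based: start with [0]
Visit order: [0, 1, 2, 3, 6, 4, 5]


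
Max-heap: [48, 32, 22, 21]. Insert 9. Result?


Append 9: [48, 32, 22, 21, 9]
Bubble up: no swaps needed
Result: [48, 32, 22, 21, 9]


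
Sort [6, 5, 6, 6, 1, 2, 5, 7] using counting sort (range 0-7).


Count array: [0, 1, 1, 0, 0, 2, 3, 1]
Reconstruct: [1, 2, 5, 5, 6, 6, 6, 7]


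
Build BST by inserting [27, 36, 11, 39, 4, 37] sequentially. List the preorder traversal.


Root = 27; build tree by BST insertion.
Preorder traversal: [27, 11, 4, 36, 39, 37]


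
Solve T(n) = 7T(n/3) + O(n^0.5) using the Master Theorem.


a=7, b=3, c=0.5. log_3(7)=1.771 > c=0.5. Case 1: O(n^log_b(a)) = O(n^1.771)
Complexity: O(n^1.771)


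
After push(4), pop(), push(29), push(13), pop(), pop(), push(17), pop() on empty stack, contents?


push(4) -> [4]
pop() returns 4 -> []
push(29) -> [29]
push(13) -> [29, 13]
pop() returns 13 -> [29]
pop() returns 29 -> []
push(17) -> [17]
pop() returns 17 -> []
Final stack (bottom to top): []


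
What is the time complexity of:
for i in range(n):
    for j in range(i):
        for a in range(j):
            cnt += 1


Per nesting level: O(n) * O(n) [triangular over i] * O(n) [triangular over j] = O(n^3)
Complexity: O(n^3)


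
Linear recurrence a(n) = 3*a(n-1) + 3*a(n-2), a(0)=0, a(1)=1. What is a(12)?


Build bottom-up:
...a(10)=133893, a(11)=507627, a(12)=3*507627+3*133893=1924560


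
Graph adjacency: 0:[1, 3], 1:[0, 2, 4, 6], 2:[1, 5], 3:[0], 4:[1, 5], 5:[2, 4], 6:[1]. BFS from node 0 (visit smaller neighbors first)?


BFS queue: start with [0]
Visit order: [0, 1, 3, 2, 4, 6, 5]


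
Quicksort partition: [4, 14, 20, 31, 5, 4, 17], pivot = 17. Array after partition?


Elements <= 17 go left of pivot.
Result: [4, 14, 5, 4, 17, 31, 20], pivot at index 4


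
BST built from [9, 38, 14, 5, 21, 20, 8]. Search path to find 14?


BST root = 9
Search for 14: compare at each node
Path: [9, 38, 14]


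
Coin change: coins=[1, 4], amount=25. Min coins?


dp[0]=0; dp[i]=1+min(dp[i-c] for c in coins)
...dp[20]=5, dp[21]=6, dp[22]=7, dp[23]=8, dp[24]=6, dp[25]=7
Minimum coins for 25 = 7


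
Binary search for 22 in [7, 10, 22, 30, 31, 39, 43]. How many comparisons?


Search for 22:
[0,6] mid=3 arr[3]=30
[0,2] mid=1 arr[1]=10
[2,2] mid=2 arr[2]=22
Total: 3 comparisons


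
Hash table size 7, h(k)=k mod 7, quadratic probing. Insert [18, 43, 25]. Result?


Insertions: 18->slot 4; 43->slot 1; 25->slot 5
Table: [None, 43, None, None, 18, 25, None]


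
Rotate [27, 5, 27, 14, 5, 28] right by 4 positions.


Right rotate by 4: [27, 14, 5, 28, 27, 5]


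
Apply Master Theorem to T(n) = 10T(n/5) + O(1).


a=10, b=5, c=0. log_5(10)=1.431 > c=0. Case 1: O(n^log_b(a)) = O(n^1.431)
Complexity: O(n^1.431)


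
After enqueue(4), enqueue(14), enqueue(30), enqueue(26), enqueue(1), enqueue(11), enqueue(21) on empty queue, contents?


enqueue(4) -> [4]
enqueue(14) -> [4, 14]
enqueue(30) -> [4, 14, 30]
enqueue(26) -> [4, 14, 30, 26]
enqueue(1) -> [4, 14, 30, 26, 1]
enqueue(11) -> [4, 14, 30, 26, 1, 11]
enqueue(21) -> [4, 14, 30, 26, 1, 11, 21]
Final queue (front to back): [4, 14, 30, 26, 1, 11, 21]


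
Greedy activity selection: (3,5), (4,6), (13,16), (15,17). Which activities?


Greedy: pick earliest-ending, then skip overlaps.
Selected (2 activities): [(3, 5), (13, 16)]


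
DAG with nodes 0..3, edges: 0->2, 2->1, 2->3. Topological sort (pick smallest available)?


Kahn's algorithm, process smallest node first
Order: [0, 2, 1, 3]


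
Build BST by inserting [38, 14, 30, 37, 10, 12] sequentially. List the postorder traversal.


Root = 38; build tree by BST insertion.
Postorder traversal: [12, 10, 37, 30, 14, 38]


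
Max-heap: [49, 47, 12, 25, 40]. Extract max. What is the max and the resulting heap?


Max = 49
Replace root with last, heapify down
Resulting heap: [47, 40, 12, 25]


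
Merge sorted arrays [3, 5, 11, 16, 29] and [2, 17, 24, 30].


Compare heads, take smaller each step.
Merged: [2, 3, 5, 11, 16, 17, 24, 29, 30]


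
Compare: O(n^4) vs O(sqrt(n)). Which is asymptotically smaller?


sublinear grows slower than quartic
O(sqrt(n)) is asymptotically smaller; O(n^4) grows faster


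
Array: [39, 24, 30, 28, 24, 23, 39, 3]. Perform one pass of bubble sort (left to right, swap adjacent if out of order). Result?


After one pass: [24, 30, 28, 24, 23, 39, 3, 39]


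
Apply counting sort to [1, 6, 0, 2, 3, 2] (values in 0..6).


Count array: [1, 1, 2, 1, 0, 0, 1]
Reconstruct: [0, 1, 2, 2, 3, 6]


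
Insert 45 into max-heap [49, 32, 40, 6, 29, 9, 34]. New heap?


Append 45: [49, 32, 40, 6, 29, 9, 34, 45]
Bubble up: swap idx 7(45) with idx 3(6); swap idx 3(45) with idx 1(32)
Result: [49, 45, 40, 32, 29, 9, 34, 6]


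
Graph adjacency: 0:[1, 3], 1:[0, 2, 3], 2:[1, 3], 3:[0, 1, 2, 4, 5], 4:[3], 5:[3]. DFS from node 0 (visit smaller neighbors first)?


DFS stack-based: start with [0]
Visit order: [0, 1, 2, 3, 4, 5]


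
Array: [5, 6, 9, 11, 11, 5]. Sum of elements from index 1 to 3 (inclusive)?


Prefix sums: [0, 5, 11, 20, 31, 42, 47]
Sum[1..3] = prefix[4] - prefix[1] = 31 - 5 = 26


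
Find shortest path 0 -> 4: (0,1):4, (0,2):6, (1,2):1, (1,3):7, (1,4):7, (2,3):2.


Dijkstra from 0:
Distances: {0: 0, 1: 4, 2: 5, 3: 7, 4: 11}
Shortest distance to 4 = 11, path = [0, 1, 4]


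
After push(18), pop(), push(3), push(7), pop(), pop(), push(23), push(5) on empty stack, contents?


push(18) -> [18]
pop() returns 18 -> []
push(3) -> [3]
push(7) -> [3, 7]
pop() returns 7 -> [3]
pop() returns 3 -> []
push(23) -> [23]
push(5) -> [23, 5]
Final stack (bottom to top): [23, 5]


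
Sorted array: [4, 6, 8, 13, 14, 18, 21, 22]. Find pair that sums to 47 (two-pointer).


Two pointers: lo=0, hi=7
No pair sums to 47


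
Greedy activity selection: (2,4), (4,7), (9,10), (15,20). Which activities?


Greedy: pick earliest-ending, then skip overlaps.
Selected (4 activities): [(2, 4), (4, 7), (9, 10), (15, 20)]


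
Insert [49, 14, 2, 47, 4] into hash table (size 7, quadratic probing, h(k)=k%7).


Insertions: 49->slot 0; 14->slot 1; 2->slot 2; 47->slot 5; 4->slot 4
Table: [49, 14, 2, None, 4, 47, None]


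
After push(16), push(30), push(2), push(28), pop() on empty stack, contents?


push(16) -> [16]
push(30) -> [16, 30]
push(2) -> [16, 30, 2]
push(28) -> [16, 30, 2, 28]
pop() returns 28 -> [16, 30, 2]
Final stack (bottom to top): [16, 30, 2]


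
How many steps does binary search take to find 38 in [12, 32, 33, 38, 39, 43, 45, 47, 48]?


Search for 38:
[0,8] mid=4 arr[4]=39
[0,3] mid=1 arr[1]=32
[2,3] mid=2 arr[2]=33
[3,3] mid=3 arr[3]=38
Total: 4 comparisons


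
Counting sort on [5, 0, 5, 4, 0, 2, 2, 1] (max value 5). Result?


Count array: [2, 1, 2, 0, 1, 2]
Reconstruct: [0, 0, 1, 2, 2, 4, 5, 5]


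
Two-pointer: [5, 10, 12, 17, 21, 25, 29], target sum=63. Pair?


Two pointers: lo=0, hi=6
No pair sums to 63


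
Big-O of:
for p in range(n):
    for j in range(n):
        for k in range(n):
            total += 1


Per nesting level: O(n) * O(n) * O(n) = O(n^3)
Complexity: O(n^3)


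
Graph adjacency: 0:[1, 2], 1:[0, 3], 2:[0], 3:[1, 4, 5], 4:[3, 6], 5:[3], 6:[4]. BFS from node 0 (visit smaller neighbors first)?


BFS queue: start with [0]
Visit order: [0, 1, 2, 3, 4, 5, 6]


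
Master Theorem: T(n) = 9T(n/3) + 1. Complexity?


a=9, b=3, c=0. log_3(9)=2 > c=0. Case 1: O(n^log_b(a)) = O(n^2)
Complexity: O(n^2)


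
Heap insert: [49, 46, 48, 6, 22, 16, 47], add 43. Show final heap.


Append 43: [49, 46, 48, 6, 22, 16, 47, 43]
Bubble up: swap idx 7(43) with idx 3(6)
Result: [49, 46, 48, 43, 22, 16, 47, 6]


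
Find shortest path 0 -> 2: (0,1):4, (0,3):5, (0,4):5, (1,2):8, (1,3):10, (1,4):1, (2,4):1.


Dijkstra from 0:
Distances: {0: 0, 1: 4, 2: 6, 3: 5, 4: 5}
Shortest distance to 2 = 6, path = [0, 4, 2]


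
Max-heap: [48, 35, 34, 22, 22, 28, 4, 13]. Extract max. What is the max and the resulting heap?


Max = 48
Replace root with last, heapify down
Resulting heap: [35, 22, 34, 13, 22, 28, 4]


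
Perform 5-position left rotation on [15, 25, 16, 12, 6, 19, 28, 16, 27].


Left rotate by 5: [19, 28, 16, 27, 15, 25, 16, 12, 6]


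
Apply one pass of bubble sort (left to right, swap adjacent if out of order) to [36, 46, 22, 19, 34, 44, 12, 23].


After one pass: [36, 22, 19, 34, 44, 12, 23, 46]


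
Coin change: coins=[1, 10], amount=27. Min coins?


dp[0]=0; dp[i]=1+min(dp[i-c] for c in coins)
...dp[22]=4, dp[23]=5, dp[24]=6, dp[25]=7, dp[26]=8, dp[27]=9
Minimum coins for 27 = 9


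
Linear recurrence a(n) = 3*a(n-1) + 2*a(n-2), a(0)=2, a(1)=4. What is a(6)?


Build bottom-up:
...a(4)=200, a(5)=712, a(6)=3*712+2*200=2536


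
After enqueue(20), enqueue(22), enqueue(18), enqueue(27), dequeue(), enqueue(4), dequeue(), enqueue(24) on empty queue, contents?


enqueue(20) -> [20]
enqueue(22) -> [20, 22]
enqueue(18) -> [20, 22, 18]
enqueue(27) -> [20, 22, 18, 27]
dequeue() returns 20 -> [22, 18, 27]
enqueue(4) -> [22, 18, 27, 4]
dequeue() returns 22 -> [18, 27, 4]
enqueue(24) -> [18, 27, 4, 24]
Final queue (front to back): [18, 27, 4, 24]


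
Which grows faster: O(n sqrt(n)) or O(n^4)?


n^1.5 grows slower than quartic
O(n sqrt(n)) is asymptotically smaller; O(n^4) grows faster


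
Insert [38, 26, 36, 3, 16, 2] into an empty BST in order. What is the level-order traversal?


Root = 38; build tree by BST insertion.
Level-Order traversal: [38, 26, 3, 36, 2, 16]


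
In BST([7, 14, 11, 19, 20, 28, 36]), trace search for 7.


BST root = 7
Search for 7: compare at each node
Path: [7]


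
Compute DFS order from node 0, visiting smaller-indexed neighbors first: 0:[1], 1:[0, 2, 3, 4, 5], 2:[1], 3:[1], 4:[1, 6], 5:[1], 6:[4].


DFS stack-based: start with [0]
Visit order: [0, 1, 2, 3, 4, 6, 5]


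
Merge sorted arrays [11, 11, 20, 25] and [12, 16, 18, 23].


Compare heads, take smaller each step.
Merged: [11, 11, 12, 16, 18, 20, 23, 25]


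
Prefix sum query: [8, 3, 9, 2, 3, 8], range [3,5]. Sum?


Prefix sums: [0, 8, 11, 20, 22, 25, 33]
Sum[3..5] = prefix[6] - prefix[3] = 33 - 20 = 13


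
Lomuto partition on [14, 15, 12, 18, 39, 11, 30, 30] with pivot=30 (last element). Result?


Elements <= 30 go left of pivot.
Result: [14, 15, 12, 18, 11, 30, 30, 39], pivot at index 6


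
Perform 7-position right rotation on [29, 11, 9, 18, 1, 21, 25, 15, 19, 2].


Right rotate by 7: [18, 1, 21, 25, 15, 19, 2, 29, 11, 9]


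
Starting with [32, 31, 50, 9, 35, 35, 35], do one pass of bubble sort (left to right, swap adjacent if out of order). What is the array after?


After one pass: [31, 32, 9, 35, 35, 35, 50]


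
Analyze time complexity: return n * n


Analysis: constant-time operation, no loop
Complexity: O(1)


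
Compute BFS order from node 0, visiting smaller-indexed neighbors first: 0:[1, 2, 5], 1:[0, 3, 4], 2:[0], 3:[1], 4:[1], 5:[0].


BFS queue: start with [0]
Visit order: [0, 1, 2, 5, 3, 4]


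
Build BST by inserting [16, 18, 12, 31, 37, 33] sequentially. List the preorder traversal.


Root = 16; build tree by BST insertion.
Preorder traversal: [16, 12, 18, 31, 37, 33]


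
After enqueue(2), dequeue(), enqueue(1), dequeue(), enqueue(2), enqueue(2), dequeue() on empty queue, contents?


enqueue(2) -> [2]
dequeue() returns 2 -> []
enqueue(1) -> [1]
dequeue() returns 1 -> []
enqueue(2) -> [2]
enqueue(2) -> [2, 2]
dequeue() returns 2 -> [2]
Final queue (front to back): [2]


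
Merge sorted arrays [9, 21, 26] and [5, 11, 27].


Compare heads, take smaller each step.
Merged: [5, 9, 11, 21, 26, 27]


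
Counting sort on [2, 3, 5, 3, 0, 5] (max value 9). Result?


Count array: [1, 0, 1, 2, 0, 2, 0, 0, 0, 0]
Reconstruct: [0, 2, 3, 3, 5, 5]


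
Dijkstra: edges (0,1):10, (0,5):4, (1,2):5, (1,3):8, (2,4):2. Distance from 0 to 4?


Dijkstra from 0:
Distances: {0: 0, 1: 10, 2: 15, 3: 18, 4: 17, 5: 4}
Shortest distance to 4 = 17, path = [0, 1, 2, 4]


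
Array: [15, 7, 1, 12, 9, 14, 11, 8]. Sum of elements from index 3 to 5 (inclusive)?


Prefix sums: [0, 15, 22, 23, 35, 44, 58, 69, 77]
Sum[3..5] = prefix[6] - prefix[3] = 58 - 23 = 35


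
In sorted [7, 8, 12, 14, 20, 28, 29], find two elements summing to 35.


Two pointers: lo=0, hi=6
Found pair: (7, 28) summing to 35


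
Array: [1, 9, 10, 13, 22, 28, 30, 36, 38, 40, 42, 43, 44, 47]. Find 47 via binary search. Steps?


Search for 47:
[0,13] mid=6 arr[6]=30
[7,13] mid=10 arr[10]=42
[11,13] mid=12 arr[12]=44
[13,13] mid=13 arr[13]=47
Total: 4 comparisons


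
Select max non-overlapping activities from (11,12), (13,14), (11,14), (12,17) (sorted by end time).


Greedy: pick earliest-ending, then skip overlaps.
Selected (2 activities): [(11, 12), (13, 14)]


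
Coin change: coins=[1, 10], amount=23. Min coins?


dp[0]=0; dp[i]=1+min(dp[i-c] for c in coins)
...dp[18]=9, dp[19]=10, dp[20]=2, dp[21]=3, dp[22]=4, dp[23]=5
Minimum coins for 23 = 5


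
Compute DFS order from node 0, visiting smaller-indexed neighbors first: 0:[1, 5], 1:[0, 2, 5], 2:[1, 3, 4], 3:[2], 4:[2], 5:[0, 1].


DFS stack-based: start with [0]
Visit order: [0, 1, 2, 3, 4, 5]


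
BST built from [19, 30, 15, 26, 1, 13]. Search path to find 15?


BST root = 19
Search for 15: compare at each node
Path: [19, 15]


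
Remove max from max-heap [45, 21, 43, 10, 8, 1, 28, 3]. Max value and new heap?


Max = 45
Replace root with last, heapify down
Resulting heap: [43, 21, 28, 10, 8, 1, 3]


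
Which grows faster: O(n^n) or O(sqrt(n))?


sublinear grows slower than n^n
O(sqrt(n)) is asymptotically smaller; O(n^n) grows faster


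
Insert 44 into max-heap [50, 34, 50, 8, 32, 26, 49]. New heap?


Append 44: [50, 34, 50, 8, 32, 26, 49, 44]
Bubble up: swap idx 7(44) with idx 3(8); swap idx 3(44) with idx 1(34)
Result: [50, 44, 50, 34, 32, 26, 49, 8]


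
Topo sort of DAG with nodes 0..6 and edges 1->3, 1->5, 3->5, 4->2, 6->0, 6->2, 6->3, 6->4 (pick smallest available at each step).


Kahn's algorithm, process smallest node first
Order: [1, 6, 0, 3, 4, 2, 5]


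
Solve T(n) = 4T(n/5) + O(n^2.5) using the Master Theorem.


a=4, b=5, c=2.5. log_5(4)=0.861 < c=2.5. Case 3: O(n^c) = O(n^2.500)
Complexity: O(n^2.500)


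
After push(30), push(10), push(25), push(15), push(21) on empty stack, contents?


push(30) -> [30]
push(10) -> [30, 10]
push(25) -> [30, 10, 25]
push(15) -> [30, 10, 25, 15]
push(21) -> [30, 10, 25, 15, 21]
Final stack (bottom to top): [30, 10, 25, 15, 21]


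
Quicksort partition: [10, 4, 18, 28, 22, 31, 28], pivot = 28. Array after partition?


Elements <= 28 go left of pivot.
Result: [10, 4, 18, 28, 22, 28, 31], pivot at index 5


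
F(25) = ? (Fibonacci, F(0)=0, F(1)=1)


F(n)=F(n-1)+F(n-2)
...F(23)=28657, F(24)=46368, F(25)=75025


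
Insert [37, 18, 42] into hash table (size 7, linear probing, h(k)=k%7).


Insertions: 37->slot 2; 18->slot 4; 42->slot 0
Table: [42, None, 37, None, 18, None, None]


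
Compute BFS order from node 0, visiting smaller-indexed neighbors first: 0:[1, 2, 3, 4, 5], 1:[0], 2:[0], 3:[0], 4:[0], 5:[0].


BFS queue: start with [0]
Visit order: [0, 1, 2, 3, 4, 5]


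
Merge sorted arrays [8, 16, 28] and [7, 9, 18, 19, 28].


Compare heads, take smaller each step.
Merged: [7, 8, 9, 16, 18, 19, 28, 28]


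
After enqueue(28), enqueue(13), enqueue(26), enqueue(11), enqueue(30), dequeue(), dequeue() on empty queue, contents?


enqueue(28) -> [28]
enqueue(13) -> [28, 13]
enqueue(26) -> [28, 13, 26]
enqueue(11) -> [28, 13, 26, 11]
enqueue(30) -> [28, 13, 26, 11, 30]
dequeue() returns 28 -> [13, 26, 11, 30]
dequeue() returns 13 -> [26, 11, 30]
Final queue (front to back): [26, 11, 30]


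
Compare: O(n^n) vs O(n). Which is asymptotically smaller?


linear grows slower than n^n
O(n) is asymptotically smaller; O(n^n) grows faster


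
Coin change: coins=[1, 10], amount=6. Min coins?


dp[0]=0; dp[i]=1+min(dp[i-c] for c in coins)
...dp[1]=1, dp[2]=2, dp[3]=3, dp[4]=4, dp[5]=5, dp[6]=6
Minimum coins for 6 = 6


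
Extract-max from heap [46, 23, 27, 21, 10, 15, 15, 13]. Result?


Max = 46
Replace root with last, heapify down
Resulting heap: [27, 23, 15, 21, 10, 13, 15]


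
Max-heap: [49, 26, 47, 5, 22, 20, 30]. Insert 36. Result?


Append 36: [49, 26, 47, 5, 22, 20, 30, 36]
Bubble up: swap idx 7(36) with idx 3(5); swap idx 3(36) with idx 1(26)
Result: [49, 36, 47, 26, 22, 20, 30, 5]


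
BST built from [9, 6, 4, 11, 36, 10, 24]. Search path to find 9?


BST root = 9
Search for 9: compare at each node
Path: [9]


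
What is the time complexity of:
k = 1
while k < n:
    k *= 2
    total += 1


Per nesting level: O(log n) = O(log n)
Complexity: O(log n)


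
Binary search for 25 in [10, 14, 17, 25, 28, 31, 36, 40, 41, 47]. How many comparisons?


Search for 25:
[0,9] mid=4 arr[4]=28
[0,3] mid=1 arr[1]=14
[2,3] mid=2 arr[2]=17
[3,3] mid=3 arr[3]=25
Total: 4 comparisons
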